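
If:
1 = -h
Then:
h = -1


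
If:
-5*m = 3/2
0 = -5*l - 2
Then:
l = -2/5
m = -3/10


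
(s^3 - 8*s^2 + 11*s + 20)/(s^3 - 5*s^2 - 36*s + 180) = (s^2 - 3*s - 4)/(s^2 - 36)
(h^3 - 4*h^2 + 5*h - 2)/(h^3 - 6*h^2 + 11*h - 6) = (h - 1)/(h - 3)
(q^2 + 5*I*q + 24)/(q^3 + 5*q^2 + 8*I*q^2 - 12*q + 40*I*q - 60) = (q^2 + 5*I*q + 24)/(q^3 + q^2*(5 + 8*I) + q*(-12 + 40*I) - 60)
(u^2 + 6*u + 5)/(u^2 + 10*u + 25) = (u + 1)/(u + 5)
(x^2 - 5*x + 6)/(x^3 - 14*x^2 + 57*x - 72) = (x - 2)/(x^2 - 11*x + 24)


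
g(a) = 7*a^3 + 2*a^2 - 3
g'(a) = 21*a^2 + 4*a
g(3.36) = 285.11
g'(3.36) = 250.52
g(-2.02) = -52.54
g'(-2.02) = 77.61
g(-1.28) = -14.40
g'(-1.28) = 29.29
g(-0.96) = -7.35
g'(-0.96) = 15.51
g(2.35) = 98.89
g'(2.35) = 125.37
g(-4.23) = -497.02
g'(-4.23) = 358.83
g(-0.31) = -3.02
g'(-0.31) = 0.78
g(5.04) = 943.97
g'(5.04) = 553.59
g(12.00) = 12381.00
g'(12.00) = 3072.00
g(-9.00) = -4944.00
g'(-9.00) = 1665.00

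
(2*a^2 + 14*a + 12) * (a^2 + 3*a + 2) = 2*a^4 + 20*a^3 + 58*a^2 + 64*a + 24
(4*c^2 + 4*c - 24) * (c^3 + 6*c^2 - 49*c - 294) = 4*c^5 + 28*c^4 - 196*c^3 - 1516*c^2 + 7056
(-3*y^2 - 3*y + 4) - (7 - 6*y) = -3*y^2 + 3*y - 3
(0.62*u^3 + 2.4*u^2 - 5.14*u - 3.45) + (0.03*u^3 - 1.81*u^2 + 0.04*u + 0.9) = 0.65*u^3 + 0.59*u^2 - 5.1*u - 2.55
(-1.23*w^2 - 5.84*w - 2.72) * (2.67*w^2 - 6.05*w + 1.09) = -3.2841*w^4 - 8.1513*w^3 + 26.7289*w^2 + 10.0904*w - 2.9648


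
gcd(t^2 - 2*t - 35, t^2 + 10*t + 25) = t + 5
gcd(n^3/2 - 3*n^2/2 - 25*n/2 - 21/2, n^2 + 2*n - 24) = 1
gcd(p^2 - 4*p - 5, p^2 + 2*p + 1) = p + 1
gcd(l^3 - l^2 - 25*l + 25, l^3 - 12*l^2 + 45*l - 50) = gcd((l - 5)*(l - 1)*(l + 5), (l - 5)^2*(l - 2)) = l - 5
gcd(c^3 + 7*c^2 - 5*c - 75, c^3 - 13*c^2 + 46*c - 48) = c - 3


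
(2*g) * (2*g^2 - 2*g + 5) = 4*g^3 - 4*g^2 + 10*g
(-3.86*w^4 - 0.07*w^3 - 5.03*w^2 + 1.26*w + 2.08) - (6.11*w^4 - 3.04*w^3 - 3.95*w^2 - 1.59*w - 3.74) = -9.97*w^4 + 2.97*w^3 - 1.08*w^2 + 2.85*w + 5.82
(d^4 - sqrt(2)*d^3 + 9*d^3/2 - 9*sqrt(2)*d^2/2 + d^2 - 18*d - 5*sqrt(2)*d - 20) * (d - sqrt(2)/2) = d^5 - 3*sqrt(2)*d^4/2 + 9*d^4/2 - 27*sqrt(2)*d^3/4 + 2*d^3 - 27*d^2/2 - 11*sqrt(2)*d^2/2 - 15*d + 9*sqrt(2)*d + 10*sqrt(2)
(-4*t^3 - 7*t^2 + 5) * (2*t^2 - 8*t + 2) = -8*t^5 + 18*t^4 + 48*t^3 - 4*t^2 - 40*t + 10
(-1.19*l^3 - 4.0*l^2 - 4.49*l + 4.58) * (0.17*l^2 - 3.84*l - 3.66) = -0.2023*l^5 + 3.8896*l^4 + 18.9521*l^3 + 32.6602*l^2 - 1.1538*l - 16.7628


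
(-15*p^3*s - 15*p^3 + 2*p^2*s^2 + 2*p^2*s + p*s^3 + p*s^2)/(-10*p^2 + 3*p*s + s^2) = p*(3*p*s + 3*p - s^2 - s)/(2*p - s)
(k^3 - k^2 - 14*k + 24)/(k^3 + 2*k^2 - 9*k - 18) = (k^2 + 2*k - 8)/(k^2 + 5*k + 6)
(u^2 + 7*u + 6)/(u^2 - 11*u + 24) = (u^2 + 7*u + 6)/(u^2 - 11*u + 24)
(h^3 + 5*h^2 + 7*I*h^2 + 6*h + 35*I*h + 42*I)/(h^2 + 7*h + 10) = (h^2 + h*(3 + 7*I) + 21*I)/(h + 5)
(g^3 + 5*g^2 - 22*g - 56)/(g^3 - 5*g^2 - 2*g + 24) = (g + 7)/(g - 3)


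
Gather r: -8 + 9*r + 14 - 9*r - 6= 0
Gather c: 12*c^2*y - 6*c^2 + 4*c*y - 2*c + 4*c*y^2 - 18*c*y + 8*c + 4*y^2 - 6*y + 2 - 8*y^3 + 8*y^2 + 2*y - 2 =c^2*(12*y - 6) + c*(4*y^2 - 14*y + 6) - 8*y^3 + 12*y^2 - 4*y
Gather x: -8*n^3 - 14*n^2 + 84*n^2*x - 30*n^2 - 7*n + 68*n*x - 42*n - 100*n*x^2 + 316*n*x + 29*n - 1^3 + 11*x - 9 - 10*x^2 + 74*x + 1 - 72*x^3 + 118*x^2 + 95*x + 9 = -8*n^3 - 44*n^2 - 20*n - 72*x^3 + x^2*(108 - 100*n) + x*(84*n^2 + 384*n + 180)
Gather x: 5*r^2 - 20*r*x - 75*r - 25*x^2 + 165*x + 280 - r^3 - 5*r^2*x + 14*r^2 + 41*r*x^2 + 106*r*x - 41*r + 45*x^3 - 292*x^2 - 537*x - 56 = -r^3 + 19*r^2 - 116*r + 45*x^3 + x^2*(41*r - 317) + x*(-5*r^2 + 86*r - 372) + 224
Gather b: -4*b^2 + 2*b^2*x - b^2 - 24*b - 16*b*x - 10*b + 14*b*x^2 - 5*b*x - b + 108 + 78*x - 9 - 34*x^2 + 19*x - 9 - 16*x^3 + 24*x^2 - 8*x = b^2*(2*x - 5) + b*(14*x^2 - 21*x - 35) - 16*x^3 - 10*x^2 + 89*x + 90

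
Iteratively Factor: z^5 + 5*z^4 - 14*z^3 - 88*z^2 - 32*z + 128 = (z + 2)*(z^4 + 3*z^3 - 20*z^2 - 48*z + 64) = (z - 4)*(z + 2)*(z^3 + 7*z^2 + 8*z - 16) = (z - 4)*(z + 2)*(z + 4)*(z^2 + 3*z - 4) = (z - 4)*(z + 2)*(z + 4)^2*(z - 1)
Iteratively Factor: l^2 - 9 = (l + 3)*(l - 3)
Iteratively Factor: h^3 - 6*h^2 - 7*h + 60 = (h + 3)*(h^2 - 9*h + 20) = (h - 4)*(h + 3)*(h - 5)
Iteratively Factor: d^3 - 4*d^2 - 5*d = (d)*(d^2 - 4*d - 5) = d*(d + 1)*(d - 5)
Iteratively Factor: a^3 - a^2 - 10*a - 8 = (a + 2)*(a^2 - 3*a - 4) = (a - 4)*(a + 2)*(a + 1)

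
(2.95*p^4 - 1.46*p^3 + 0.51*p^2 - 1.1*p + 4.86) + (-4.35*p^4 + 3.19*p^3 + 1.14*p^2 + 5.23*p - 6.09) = -1.4*p^4 + 1.73*p^3 + 1.65*p^2 + 4.13*p - 1.23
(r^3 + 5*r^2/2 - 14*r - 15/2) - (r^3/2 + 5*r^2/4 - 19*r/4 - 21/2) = r^3/2 + 5*r^2/4 - 37*r/4 + 3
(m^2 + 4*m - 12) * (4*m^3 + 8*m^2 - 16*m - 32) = 4*m^5 + 24*m^4 - 32*m^3 - 192*m^2 + 64*m + 384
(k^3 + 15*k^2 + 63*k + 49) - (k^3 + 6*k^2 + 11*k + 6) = 9*k^2 + 52*k + 43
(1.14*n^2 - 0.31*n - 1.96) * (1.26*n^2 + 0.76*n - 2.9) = 1.4364*n^4 + 0.4758*n^3 - 6.0112*n^2 - 0.5906*n + 5.684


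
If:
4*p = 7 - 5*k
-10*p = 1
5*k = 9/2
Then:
No Solution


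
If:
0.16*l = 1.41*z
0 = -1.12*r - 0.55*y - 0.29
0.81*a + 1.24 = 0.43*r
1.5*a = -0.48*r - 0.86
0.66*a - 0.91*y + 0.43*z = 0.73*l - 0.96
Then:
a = -0.93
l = 4.27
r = 1.13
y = -2.82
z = 0.48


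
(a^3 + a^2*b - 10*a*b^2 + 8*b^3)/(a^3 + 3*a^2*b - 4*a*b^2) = (a - 2*b)/a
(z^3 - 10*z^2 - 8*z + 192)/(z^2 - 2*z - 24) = z - 8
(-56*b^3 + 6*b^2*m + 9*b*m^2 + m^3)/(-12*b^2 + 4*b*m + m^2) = (28*b^2 + 11*b*m + m^2)/(6*b + m)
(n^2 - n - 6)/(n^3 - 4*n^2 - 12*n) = (n - 3)/(n*(n - 6))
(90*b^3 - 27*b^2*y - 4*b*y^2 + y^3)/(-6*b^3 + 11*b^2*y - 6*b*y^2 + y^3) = (-30*b^2 - b*y + y^2)/(2*b^2 - 3*b*y + y^2)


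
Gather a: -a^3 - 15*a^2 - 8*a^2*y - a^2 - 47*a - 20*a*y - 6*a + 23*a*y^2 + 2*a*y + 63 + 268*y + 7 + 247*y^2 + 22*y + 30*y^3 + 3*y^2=-a^3 + a^2*(-8*y - 16) + a*(23*y^2 - 18*y - 53) + 30*y^3 + 250*y^2 + 290*y + 70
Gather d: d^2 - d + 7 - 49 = d^2 - d - 42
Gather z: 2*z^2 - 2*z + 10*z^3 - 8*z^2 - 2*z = 10*z^3 - 6*z^2 - 4*z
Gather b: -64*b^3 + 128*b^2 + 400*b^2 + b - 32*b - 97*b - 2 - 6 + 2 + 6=-64*b^3 + 528*b^2 - 128*b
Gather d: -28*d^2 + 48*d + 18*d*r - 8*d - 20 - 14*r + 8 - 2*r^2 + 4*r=-28*d^2 + d*(18*r + 40) - 2*r^2 - 10*r - 12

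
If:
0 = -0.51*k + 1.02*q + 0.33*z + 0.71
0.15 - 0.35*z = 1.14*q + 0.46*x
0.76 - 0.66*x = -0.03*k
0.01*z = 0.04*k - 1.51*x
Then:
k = -4.43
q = 49.23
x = 0.95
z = -161.18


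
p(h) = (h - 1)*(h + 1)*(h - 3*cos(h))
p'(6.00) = 43.10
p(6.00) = 109.18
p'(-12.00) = 721.95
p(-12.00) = -2078.01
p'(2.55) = 40.41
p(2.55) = 27.73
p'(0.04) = -1.35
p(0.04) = 2.95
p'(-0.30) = 1.80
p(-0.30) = 2.88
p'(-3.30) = 16.80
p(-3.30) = -3.34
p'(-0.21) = 0.96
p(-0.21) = 3.01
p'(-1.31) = 4.10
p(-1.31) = -1.49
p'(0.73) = -3.60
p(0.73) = 0.70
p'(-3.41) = 22.61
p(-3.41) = -5.50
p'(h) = (h - 1)*(h + 1)*(3*sin(h) + 1) + (h - 1)*(h - 3*cos(h)) + (h + 1)*(h - 3*cos(h))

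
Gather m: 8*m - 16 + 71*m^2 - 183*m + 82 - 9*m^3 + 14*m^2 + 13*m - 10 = -9*m^3 + 85*m^2 - 162*m + 56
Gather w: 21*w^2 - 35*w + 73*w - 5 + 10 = 21*w^2 + 38*w + 5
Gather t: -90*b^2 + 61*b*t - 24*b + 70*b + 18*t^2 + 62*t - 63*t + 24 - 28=-90*b^2 + 46*b + 18*t^2 + t*(61*b - 1) - 4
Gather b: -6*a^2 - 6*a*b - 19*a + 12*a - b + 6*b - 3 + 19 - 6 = -6*a^2 - 7*a + b*(5 - 6*a) + 10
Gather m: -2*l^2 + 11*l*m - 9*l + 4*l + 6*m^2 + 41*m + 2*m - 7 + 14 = -2*l^2 - 5*l + 6*m^2 + m*(11*l + 43) + 7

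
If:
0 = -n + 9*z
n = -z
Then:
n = 0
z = 0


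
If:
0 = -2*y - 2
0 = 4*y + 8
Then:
No Solution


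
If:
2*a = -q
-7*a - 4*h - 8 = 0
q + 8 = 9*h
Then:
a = -104/55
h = 72/55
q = 208/55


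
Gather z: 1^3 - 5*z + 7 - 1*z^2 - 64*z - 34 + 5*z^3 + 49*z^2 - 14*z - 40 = 5*z^3 + 48*z^2 - 83*z - 66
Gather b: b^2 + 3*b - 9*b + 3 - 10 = b^2 - 6*b - 7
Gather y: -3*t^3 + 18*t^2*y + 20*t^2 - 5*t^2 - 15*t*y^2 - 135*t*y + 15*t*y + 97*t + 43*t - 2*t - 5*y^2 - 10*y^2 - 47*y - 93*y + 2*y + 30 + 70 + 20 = -3*t^3 + 15*t^2 + 138*t + y^2*(-15*t - 15) + y*(18*t^2 - 120*t - 138) + 120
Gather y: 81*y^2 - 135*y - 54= 81*y^2 - 135*y - 54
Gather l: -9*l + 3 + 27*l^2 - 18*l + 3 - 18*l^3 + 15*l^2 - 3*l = -18*l^3 + 42*l^2 - 30*l + 6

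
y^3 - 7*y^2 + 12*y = y*(y - 4)*(y - 3)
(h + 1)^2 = h^2 + 2*h + 1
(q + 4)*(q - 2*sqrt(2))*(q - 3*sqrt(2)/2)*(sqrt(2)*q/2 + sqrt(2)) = sqrt(2)*q^4/2 - 7*q^3/2 + 3*sqrt(2)*q^3 - 21*q^2 + 7*sqrt(2)*q^2 - 28*q + 18*sqrt(2)*q + 24*sqrt(2)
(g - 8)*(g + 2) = g^2 - 6*g - 16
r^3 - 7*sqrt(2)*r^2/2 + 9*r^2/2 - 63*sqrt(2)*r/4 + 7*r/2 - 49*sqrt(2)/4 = (r + 1)*(r + 7/2)*(r - 7*sqrt(2)/2)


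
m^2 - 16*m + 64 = (m - 8)^2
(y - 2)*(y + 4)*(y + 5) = y^3 + 7*y^2 + 2*y - 40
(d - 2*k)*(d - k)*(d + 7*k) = d^3 + 4*d^2*k - 19*d*k^2 + 14*k^3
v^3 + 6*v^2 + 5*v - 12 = (v - 1)*(v + 3)*(v + 4)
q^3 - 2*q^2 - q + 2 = (q - 2)*(q - 1)*(q + 1)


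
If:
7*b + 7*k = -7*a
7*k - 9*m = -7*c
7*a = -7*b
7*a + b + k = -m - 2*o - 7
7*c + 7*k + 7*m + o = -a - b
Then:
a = -31*o/96 - 7/6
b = 31*o/96 + 7/6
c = -9*o/112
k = 0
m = -o/16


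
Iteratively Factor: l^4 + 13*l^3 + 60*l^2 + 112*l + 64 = (l + 4)*(l^3 + 9*l^2 + 24*l + 16) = (l + 4)^2*(l^2 + 5*l + 4) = (l + 4)^3*(l + 1)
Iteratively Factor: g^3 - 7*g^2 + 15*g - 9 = (g - 3)*(g^2 - 4*g + 3) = (g - 3)*(g - 1)*(g - 3)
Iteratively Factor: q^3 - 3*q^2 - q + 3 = (q - 3)*(q^2 - 1) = (q - 3)*(q - 1)*(q + 1)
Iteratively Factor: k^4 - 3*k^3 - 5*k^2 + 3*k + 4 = (k + 1)*(k^3 - 4*k^2 - k + 4) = (k - 4)*(k + 1)*(k^2 - 1) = (k - 4)*(k - 1)*(k + 1)*(k + 1)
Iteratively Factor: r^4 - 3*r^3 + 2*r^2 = (r)*(r^3 - 3*r^2 + 2*r) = r*(r - 2)*(r^2 - r) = r^2*(r - 2)*(r - 1)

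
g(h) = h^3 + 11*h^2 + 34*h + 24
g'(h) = 3*h^2 + 22*h + 34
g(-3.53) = -2.94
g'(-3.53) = -6.28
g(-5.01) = 4.01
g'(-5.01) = -0.92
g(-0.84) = 2.61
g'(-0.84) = 17.64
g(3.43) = 310.39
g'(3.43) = 144.75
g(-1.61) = -6.40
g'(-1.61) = 6.36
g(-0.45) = 10.84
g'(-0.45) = 24.71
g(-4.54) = 2.79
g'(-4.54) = -4.05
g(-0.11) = 20.39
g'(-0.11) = 31.62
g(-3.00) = -6.00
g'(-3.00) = -5.00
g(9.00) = 1950.00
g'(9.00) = 475.00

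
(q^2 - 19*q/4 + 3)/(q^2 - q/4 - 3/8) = 2*(q - 4)/(2*q + 1)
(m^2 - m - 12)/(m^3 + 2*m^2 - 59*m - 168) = (m - 4)/(m^2 - m - 56)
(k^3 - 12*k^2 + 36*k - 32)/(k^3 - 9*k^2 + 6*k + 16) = (k - 2)/(k + 1)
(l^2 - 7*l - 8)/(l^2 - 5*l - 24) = (l + 1)/(l + 3)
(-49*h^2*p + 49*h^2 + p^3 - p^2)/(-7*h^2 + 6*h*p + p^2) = (-7*h*p + 7*h + p^2 - p)/(-h + p)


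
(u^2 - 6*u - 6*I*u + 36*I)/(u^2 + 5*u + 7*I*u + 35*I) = (u^2 - 6*u*(1 + I) + 36*I)/(u^2 + u*(5 + 7*I) + 35*I)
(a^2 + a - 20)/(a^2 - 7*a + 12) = (a + 5)/(a - 3)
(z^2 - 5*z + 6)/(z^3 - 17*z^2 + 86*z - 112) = (z - 3)/(z^2 - 15*z + 56)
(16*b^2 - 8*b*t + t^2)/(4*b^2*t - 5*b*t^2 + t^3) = (-4*b + t)/(t*(-b + t))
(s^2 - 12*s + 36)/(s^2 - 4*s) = (s^2 - 12*s + 36)/(s*(s - 4))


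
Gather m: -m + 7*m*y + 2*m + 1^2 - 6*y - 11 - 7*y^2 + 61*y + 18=m*(7*y + 1) - 7*y^2 + 55*y + 8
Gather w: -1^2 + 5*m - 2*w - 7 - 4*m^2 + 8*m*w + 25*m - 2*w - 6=-4*m^2 + 30*m + w*(8*m - 4) - 14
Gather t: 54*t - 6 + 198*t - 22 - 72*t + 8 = 180*t - 20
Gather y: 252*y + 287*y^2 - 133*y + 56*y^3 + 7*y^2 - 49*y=56*y^3 + 294*y^2 + 70*y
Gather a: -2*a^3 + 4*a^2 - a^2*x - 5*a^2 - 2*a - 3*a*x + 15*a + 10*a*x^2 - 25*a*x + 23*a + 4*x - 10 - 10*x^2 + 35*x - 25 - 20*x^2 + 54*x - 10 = -2*a^3 + a^2*(-x - 1) + a*(10*x^2 - 28*x + 36) - 30*x^2 + 93*x - 45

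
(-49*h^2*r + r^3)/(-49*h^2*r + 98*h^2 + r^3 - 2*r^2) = r/(r - 2)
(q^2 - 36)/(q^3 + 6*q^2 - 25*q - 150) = (q - 6)/(q^2 - 25)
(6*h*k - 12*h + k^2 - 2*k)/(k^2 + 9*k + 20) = (6*h*k - 12*h + k^2 - 2*k)/(k^2 + 9*k + 20)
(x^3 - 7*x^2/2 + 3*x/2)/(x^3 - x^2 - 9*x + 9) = x*(2*x - 1)/(2*(x^2 + 2*x - 3))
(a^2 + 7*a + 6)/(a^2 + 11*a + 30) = (a + 1)/(a + 5)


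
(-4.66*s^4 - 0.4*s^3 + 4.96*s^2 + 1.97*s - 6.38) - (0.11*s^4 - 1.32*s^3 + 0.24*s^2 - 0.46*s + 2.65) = -4.77*s^4 + 0.92*s^3 + 4.72*s^2 + 2.43*s - 9.03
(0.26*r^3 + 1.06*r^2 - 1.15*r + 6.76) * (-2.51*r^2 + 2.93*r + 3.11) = -0.6526*r^5 - 1.8988*r^4 + 6.8009*r^3 - 17.0405*r^2 + 16.2303*r + 21.0236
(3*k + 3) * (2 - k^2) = -3*k^3 - 3*k^2 + 6*k + 6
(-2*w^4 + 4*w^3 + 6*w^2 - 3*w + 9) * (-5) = 10*w^4 - 20*w^3 - 30*w^2 + 15*w - 45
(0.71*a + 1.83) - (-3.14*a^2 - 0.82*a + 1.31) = 3.14*a^2 + 1.53*a + 0.52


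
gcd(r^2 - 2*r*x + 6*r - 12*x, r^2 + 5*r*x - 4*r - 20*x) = 1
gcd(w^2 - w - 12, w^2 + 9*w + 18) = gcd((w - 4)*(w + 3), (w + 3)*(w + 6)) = w + 3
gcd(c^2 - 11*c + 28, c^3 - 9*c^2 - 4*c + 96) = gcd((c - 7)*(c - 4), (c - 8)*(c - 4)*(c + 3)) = c - 4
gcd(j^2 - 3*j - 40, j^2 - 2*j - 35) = j + 5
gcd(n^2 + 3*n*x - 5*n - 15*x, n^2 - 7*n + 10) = n - 5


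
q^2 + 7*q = q*(q + 7)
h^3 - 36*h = h*(h - 6)*(h + 6)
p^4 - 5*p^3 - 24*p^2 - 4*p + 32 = (p - 8)*(p - 1)*(p + 2)^2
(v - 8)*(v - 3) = v^2 - 11*v + 24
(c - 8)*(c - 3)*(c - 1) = c^3 - 12*c^2 + 35*c - 24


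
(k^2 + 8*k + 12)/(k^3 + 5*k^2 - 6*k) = (k + 2)/(k*(k - 1))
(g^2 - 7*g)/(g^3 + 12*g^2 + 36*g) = (g - 7)/(g^2 + 12*g + 36)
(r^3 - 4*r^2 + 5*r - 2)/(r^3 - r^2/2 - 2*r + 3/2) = 2*(r - 2)/(2*r + 3)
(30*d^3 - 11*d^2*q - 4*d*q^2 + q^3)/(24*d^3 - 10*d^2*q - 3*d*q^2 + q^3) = (-5*d + q)/(-4*d + q)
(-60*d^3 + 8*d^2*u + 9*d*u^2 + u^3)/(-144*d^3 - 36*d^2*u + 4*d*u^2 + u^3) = (-10*d^2 + 3*d*u + u^2)/(-24*d^2 - 2*d*u + u^2)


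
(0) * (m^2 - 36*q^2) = 0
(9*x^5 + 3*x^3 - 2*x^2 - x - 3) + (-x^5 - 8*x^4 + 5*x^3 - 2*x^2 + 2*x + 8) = 8*x^5 - 8*x^4 + 8*x^3 - 4*x^2 + x + 5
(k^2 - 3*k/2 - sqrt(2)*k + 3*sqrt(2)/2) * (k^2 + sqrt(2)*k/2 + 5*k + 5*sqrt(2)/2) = k^4 - sqrt(2)*k^3/2 + 7*k^3/2 - 17*k^2/2 - 7*sqrt(2)*k^2/4 - 7*k/2 + 15*sqrt(2)*k/4 + 15/2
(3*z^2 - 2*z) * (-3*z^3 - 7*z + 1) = -9*z^5 + 6*z^4 - 21*z^3 + 17*z^2 - 2*z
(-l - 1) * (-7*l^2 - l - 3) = 7*l^3 + 8*l^2 + 4*l + 3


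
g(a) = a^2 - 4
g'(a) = 2*a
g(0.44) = -3.81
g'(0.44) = 0.88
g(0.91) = -3.17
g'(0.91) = 1.82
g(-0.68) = -3.54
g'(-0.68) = -1.36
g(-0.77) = -3.41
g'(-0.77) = -1.54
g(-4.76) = 18.66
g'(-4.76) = -9.52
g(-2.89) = 4.35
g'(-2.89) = -5.78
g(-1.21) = -2.54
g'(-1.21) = -2.42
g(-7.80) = 56.84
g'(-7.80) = -15.60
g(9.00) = 77.00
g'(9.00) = 18.00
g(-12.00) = 140.00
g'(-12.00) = -24.00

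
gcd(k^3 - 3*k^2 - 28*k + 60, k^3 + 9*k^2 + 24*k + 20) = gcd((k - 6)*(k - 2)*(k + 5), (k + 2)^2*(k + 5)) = k + 5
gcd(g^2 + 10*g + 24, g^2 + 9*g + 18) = g + 6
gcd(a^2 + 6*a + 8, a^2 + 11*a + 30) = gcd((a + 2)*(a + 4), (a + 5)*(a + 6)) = 1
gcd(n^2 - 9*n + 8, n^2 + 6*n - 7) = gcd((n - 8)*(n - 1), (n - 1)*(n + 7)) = n - 1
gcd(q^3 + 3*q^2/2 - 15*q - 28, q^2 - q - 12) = q - 4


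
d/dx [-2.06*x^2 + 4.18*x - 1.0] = 4.18 - 4.12*x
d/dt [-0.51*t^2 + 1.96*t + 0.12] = 1.96 - 1.02*t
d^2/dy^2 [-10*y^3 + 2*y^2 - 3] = 4 - 60*y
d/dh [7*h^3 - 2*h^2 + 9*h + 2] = 21*h^2 - 4*h + 9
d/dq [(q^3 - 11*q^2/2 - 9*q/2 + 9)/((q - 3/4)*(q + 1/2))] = 4*(16*q^4 - 8*q^3 + 76*q^2 - 222*q + 63)/(64*q^4 - 32*q^3 - 44*q^2 + 12*q + 9)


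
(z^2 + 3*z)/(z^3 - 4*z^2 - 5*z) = (z + 3)/(z^2 - 4*z - 5)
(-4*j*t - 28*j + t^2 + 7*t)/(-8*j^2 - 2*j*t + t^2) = (t + 7)/(2*j + t)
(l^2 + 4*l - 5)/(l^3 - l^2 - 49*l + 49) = (l + 5)/(l^2 - 49)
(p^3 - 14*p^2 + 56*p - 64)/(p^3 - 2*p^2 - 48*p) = (p^2 - 6*p + 8)/(p*(p + 6))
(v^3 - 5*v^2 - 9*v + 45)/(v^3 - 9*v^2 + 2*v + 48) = (v^2 - 2*v - 15)/(v^2 - 6*v - 16)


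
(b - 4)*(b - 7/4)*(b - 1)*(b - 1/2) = b^4 - 29*b^3/4 + 129*b^2/8 - 107*b/8 + 7/2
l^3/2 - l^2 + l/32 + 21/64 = (l/2 + 1/4)*(l - 7/4)*(l - 3/4)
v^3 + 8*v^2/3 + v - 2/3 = (v - 1/3)*(v + 1)*(v + 2)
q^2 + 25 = (q - 5*I)*(q + 5*I)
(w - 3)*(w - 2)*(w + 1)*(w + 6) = w^4 + 2*w^3 - 23*w^2 + 12*w + 36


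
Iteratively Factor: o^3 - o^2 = (o)*(o^2 - o) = o*(o - 1)*(o)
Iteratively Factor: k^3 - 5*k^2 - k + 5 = (k - 5)*(k^2 - 1) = (k - 5)*(k + 1)*(k - 1)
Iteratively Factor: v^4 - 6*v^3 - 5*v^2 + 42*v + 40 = (v + 1)*(v^3 - 7*v^2 + 2*v + 40) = (v - 5)*(v + 1)*(v^2 - 2*v - 8) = (v - 5)*(v - 4)*(v + 1)*(v + 2)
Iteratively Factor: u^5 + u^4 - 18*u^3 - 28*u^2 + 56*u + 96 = (u + 2)*(u^4 - u^3 - 16*u^2 + 4*u + 48) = (u + 2)*(u + 3)*(u^3 - 4*u^2 - 4*u + 16) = (u - 4)*(u + 2)*(u + 3)*(u^2 - 4) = (u - 4)*(u - 2)*(u + 2)*(u + 3)*(u + 2)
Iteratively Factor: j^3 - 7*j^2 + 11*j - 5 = (j - 1)*(j^2 - 6*j + 5) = (j - 5)*(j - 1)*(j - 1)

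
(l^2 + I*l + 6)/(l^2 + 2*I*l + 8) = (l + 3*I)/(l + 4*I)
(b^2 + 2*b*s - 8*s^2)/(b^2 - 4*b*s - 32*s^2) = (-b + 2*s)/(-b + 8*s)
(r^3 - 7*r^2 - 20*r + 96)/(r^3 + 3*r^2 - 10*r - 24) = (r - 8)/(r + 2)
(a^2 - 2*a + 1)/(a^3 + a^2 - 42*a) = (a^2 - 2*a + 1)/(a*(a^2 + a - 42))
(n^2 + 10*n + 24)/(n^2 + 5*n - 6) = (n + 4)/(n - 1)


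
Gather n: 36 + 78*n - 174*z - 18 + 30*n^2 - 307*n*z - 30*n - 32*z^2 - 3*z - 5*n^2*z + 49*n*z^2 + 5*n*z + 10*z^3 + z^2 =n^2*(30 - 5*z) + n*(49*z^2 - 302*z + 48) + 10*z^3 - 31*z^2 - 177*z + 18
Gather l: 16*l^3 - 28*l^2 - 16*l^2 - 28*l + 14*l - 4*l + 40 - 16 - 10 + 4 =16*l^3 - 44*l^2 - 18*l + 18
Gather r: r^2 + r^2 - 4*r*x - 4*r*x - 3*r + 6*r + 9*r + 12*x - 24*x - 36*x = 2*r^2 + r*(12 - 8*x) - 48*x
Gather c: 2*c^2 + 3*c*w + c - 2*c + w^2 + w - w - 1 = 2*c^2 + c*(3*w - 1) + w^2 - 1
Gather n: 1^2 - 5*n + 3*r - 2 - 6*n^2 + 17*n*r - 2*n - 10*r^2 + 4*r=-6*n^2 + n*(17*r - 7) - 10*r^2 + 7*r - 1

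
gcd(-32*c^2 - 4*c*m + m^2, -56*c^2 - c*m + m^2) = 8*c - m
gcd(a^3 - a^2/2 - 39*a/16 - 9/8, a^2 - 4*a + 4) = a - 2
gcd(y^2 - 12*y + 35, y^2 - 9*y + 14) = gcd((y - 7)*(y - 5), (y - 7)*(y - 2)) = y - 7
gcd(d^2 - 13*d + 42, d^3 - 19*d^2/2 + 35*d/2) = d - 7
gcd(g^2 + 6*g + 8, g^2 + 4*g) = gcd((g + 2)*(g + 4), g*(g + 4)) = g + 4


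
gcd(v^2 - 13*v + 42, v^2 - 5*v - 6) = v - 6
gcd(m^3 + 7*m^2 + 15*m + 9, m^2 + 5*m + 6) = m + 3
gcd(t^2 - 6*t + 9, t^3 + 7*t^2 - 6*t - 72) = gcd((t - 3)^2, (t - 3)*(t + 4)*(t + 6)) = t - 3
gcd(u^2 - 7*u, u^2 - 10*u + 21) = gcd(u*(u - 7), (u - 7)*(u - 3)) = u - 7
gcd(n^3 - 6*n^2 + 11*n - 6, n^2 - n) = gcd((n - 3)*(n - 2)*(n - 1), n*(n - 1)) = n - 1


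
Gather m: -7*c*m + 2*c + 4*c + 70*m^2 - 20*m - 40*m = 6*c + 70*m^2 + m*(-7*c - 60)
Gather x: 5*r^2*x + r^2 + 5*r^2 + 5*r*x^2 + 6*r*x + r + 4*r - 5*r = 6*r^2 + 5*r*x^2 + x*(5*r^2 + 6*r)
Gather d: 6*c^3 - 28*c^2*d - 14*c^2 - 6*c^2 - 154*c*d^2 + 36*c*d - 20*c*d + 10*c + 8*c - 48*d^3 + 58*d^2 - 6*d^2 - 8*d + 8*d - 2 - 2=6*c^3 - 20*c^2 + 18*c - 48*d^3 + d^2*(52 - 154*c) + d*(-28*c^2 + 16*c) - 4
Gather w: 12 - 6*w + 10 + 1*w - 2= 20 - 5*w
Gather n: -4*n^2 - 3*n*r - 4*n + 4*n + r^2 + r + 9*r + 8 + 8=-4*n^2 - 3*n*r + r^2 + 10*r + 16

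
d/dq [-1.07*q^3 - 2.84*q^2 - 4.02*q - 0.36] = -3.21*q^2 - 5.68*q - 4.02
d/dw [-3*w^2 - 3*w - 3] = -6*w - 3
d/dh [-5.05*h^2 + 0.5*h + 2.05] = 0.5 - 10.1*h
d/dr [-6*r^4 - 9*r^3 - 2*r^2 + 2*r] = -24*r^3 - 27*r^2 - 4*r + 2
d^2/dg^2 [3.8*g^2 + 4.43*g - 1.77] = 7.60000000000000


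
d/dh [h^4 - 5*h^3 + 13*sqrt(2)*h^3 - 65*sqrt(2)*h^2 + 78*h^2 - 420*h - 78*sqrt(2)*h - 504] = 4*h^3 - 15*h^2 + 39*sqrt(2)*h^2 - 130*sqrt(2)*h + 156*h - 420 - 78*sqrt(2)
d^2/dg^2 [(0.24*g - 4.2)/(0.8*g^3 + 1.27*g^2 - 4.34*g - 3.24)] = (0.9216*g^5 - 30.79296*g^4 - 65.834448*g^3 + 54.31428*g^2 + 79.504272*g - 199.532928)/(0.512*g^9 + 2.4384*g^8 - 4.46184*g^7 - 30.629057*g^6 + 4.454442*g^5 + 123.581928*g^4 + 50.597128*g^3 - 143.086176*g^2 - 136.678752*g - 34.012224)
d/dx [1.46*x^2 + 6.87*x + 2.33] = 2.92*x + 6.87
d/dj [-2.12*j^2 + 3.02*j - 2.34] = 3.02 - 4.24*j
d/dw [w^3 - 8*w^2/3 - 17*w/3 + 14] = 3*w^2 - 16*w/3 - 17/3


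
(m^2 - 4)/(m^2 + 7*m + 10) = (m - 2)/(m + 5)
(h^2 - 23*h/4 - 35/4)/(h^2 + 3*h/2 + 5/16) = 4*(h - 7)/(4*h + 1)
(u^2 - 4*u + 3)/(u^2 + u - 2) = (u - 3)/(u + 2)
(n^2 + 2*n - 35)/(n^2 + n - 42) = (n - 5)/(n - 6)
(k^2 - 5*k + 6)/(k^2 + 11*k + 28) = (k^2 - 5*k + 6)/(k^2 + 11*k + 28)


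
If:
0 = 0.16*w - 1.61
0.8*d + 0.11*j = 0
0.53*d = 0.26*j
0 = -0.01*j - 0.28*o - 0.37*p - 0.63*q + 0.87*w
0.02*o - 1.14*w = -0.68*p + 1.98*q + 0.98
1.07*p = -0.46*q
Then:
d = 0.00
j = 0.00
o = 39.89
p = 2.20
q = -5.13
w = 10.06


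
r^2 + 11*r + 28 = (r + 4)*(r + 7)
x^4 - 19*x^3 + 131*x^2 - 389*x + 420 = (x - 7)*(x - 5)*(x - 4)*(x - 3)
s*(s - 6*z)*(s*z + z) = s^3*z - 6*s^2*z^2 + s^2*z - 6*s*z^2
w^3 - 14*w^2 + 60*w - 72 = (w - 6)^2*(w - 2)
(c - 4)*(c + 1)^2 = c^3 - 2*c^2 - 7*c - 4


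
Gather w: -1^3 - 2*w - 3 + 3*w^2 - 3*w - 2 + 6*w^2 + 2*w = 9*w^2 - 3*w - 6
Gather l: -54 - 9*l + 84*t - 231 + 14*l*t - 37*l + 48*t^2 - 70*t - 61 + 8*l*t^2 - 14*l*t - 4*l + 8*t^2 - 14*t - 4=l*(8*t^2 - 50) + 56*t^2 - 350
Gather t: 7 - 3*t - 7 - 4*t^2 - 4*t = -4*t^2 - 7*t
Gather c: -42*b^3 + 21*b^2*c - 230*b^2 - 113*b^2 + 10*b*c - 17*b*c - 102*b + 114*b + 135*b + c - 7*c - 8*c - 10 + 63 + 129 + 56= -42*b^3 - 343*b^2 + 147*b + c*(21*b^2 - 7*b - 14) + 238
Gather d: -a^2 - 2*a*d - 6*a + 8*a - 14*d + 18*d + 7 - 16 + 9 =-a^2 + 2*a + d*(4 - 2*a)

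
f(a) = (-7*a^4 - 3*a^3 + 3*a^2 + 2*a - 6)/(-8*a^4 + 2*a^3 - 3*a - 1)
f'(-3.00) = -0.05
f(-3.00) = 0.68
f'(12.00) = 0.00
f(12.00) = 0.92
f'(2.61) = -0.03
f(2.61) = 1.04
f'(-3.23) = -0.05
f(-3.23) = 0.69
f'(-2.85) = -0.06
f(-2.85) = 0.67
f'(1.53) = -0.00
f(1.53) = 1.07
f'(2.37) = -0.03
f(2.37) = 1.05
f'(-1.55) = 0.12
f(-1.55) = 0.62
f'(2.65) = -0.03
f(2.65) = 1.04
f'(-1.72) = 0.02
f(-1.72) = 0.61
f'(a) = (32*a^3 - 6*a^2 + 3)*(-7*a^4 - 3*a^3 + 3*a^2 + 2*a - 6)/(-8*a^4 + 2*a^3 - 3*a - 1)^2 + (-28*a^3 - 9*a^2 + 6*a + 2)/(-8*a^4 + 2*a^3 - 3*a - 1) = (-38*a^6 + 48*a^5 + 105*a^4 - 154*a^3 + 36*a^2 - 6*a - 20)/(64*a^8 - 32*a^7 + 4*a^6 + 48*a^5 + 4*a^4 - 4*a^3 + 9*a^2 + 6*a + 1)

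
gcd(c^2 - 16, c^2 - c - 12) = c - 4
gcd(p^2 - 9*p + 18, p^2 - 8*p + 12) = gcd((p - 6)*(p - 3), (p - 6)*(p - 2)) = p - 6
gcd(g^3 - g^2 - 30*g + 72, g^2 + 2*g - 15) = g - 3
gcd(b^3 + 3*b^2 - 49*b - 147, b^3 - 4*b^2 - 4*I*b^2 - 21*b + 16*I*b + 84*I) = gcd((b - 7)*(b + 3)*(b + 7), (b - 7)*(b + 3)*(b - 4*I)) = b^2 - 4*b - 21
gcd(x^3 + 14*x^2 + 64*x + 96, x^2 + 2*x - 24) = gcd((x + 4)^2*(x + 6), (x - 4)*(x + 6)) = x + 6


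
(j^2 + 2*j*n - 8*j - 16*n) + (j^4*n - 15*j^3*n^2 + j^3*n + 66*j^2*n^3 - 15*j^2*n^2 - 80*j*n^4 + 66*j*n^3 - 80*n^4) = j^4*n - 15*j^3*n^2 + j^3*n + 66*j^2*n^3 - 15*j^2*n^2 + j^2 - 80*j*n^4 + 66*j*n^3 + 2*j*n - 8*j - 80*n^4 - 16*n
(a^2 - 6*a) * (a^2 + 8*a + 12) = a^4 + 2*a^3 - 36*a^2 - 72*a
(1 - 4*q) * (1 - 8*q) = 32*q^2 - 12*q + 1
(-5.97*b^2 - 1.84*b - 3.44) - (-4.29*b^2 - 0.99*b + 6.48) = -1.68*b^2 - 0.85*b - 9.92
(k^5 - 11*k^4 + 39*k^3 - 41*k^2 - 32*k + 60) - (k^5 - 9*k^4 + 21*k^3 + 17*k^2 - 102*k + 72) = -2*k^4 + 18*k^3 - 58*k^2 + 70*k - 12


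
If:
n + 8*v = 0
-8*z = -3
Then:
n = -8*v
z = 3/8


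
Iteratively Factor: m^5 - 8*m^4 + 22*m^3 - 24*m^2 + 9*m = (m)*(m^4 - 8*m^3 + 22*m^2 - 24*m + 9) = m*(m - 1)*(m^3 - 7*m^2 + 15*m - 9) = m*(m - 3)*(m - 1)*(m^2 - 4*m + 3) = m*(m - 3)^2*(m - 1)*(m - 1)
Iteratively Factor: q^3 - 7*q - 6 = (q + 2)*(q^2 - 2*q - 3) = (q - 3)*(q + 2)*(q + 1)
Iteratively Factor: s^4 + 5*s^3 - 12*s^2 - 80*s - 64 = (s - 4)*(s^3 + 9*s^2 + 24*s + 16) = (s - 4)*(s + 1)*(s^2 + 8*s + 16) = (s - 4)*(s + 1)*(s + 4)*(s + 4)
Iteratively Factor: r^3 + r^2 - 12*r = (r)*(r^2 + r - 12) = r*(r - 3)*(r + 4)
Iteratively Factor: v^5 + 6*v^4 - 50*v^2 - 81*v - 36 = (v - 3)*(v^4 + 9*v^3 + 27*v^2 + 31*v + 12) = (v - 3)*(v + 1)*(v^3 + 8*v^2 + 19*v + 12) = (v - 3)*(v + 1)*(v + 4)*(v^2 + 4*v + 3) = (v - 3)*(v + 1)^2*(v + 4)*(v + 3)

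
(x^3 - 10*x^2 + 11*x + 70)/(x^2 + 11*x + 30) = (x^3 - 10*x^2 + 11*x + 70)/(x^2 + 11*x + 30)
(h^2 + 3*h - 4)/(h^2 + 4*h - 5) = (h + 4)/(h + 5)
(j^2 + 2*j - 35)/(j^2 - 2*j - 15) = (j + 7)/(j + 3)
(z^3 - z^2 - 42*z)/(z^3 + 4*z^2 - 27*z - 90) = z*(z - 7)/(z^2 - 2*z - 15)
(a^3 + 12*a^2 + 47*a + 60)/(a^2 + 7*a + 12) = a + 5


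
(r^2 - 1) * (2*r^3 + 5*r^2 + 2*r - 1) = 2*r^5 + 5*r^4 - 6*r^2 - 2*r + 1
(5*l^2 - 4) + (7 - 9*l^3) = -9*l^3 + 5*l^2 + 3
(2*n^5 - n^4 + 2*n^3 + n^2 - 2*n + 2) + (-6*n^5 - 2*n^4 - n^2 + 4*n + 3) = -4*n^5 - 3*n^4 + 2*n^3 + 2*n + 5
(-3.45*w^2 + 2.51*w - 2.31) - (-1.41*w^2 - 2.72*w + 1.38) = -2.04*w^2 + 5.23*w - 3.69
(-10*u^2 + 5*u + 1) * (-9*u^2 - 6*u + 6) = 90*u^4 + 15*u^3 - 99*u^2 + 24*u + 6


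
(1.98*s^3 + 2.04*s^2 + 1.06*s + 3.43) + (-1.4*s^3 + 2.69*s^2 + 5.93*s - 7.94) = 0.58*s^3 + 4.73*s^2 + 6.99*s - 4.51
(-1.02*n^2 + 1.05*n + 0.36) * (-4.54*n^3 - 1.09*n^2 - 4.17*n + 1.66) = 4.6308*n^5 - 3.6552*n^4 + 1.4745*n^3 - 6.4641*n^2 + 0.2418*n + 0.5976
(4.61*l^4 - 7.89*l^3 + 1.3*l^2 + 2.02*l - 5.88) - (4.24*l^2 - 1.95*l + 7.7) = 4.61*l^4 - 7.89*l^3 - 2.94*l^2 + 3.97*l - 13.58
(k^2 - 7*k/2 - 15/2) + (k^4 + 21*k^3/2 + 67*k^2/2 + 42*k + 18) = k^4 + 21*k^3/2 + 69*k^2/2 + 77*k/2 + 21/2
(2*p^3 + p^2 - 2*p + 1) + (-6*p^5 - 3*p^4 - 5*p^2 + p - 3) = -6*p^5 - 3*p^4 + 2*p^3 - 4*p^2 - p - 2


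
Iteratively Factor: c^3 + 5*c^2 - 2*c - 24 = (c + 3)*(c^2 + 2*c - 8) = (c + 3)*(c + 4)*(c - 2)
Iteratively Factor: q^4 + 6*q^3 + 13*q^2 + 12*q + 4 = (q + 2)*(q^3 + 4*q^2 + 5*q + 2) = (q + 2)^2*(q^2 + 2*q + 1) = (q + 1)*(q + 2)^2*(q + 1)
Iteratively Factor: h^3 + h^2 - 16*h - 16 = (h - 4)*(h^2 + 5*h + 4) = (h - 4)*(h + 1)*(h + 4)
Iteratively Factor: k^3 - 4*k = (k - 2)*(k^2 + 2*k) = (k - 2)*(k + 2)*(k)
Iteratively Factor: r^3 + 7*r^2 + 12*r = (r)*(r^2 + 7*r + 12) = r*(r + 3)*(r + 4)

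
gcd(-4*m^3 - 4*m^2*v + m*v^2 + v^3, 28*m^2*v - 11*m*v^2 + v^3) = 1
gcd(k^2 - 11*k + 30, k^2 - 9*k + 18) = k - 6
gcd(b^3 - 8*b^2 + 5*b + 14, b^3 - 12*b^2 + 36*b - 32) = b - 2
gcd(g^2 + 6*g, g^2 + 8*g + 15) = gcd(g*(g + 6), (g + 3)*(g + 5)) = 1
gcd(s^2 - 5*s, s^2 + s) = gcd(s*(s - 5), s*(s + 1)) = s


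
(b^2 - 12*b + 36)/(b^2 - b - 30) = (b - 6)/(b + 5)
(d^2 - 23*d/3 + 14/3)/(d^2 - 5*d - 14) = (d - 2/3)/(d + 2)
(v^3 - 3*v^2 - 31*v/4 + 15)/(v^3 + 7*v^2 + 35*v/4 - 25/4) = (2*v^2 - 11*v + 12)/(2*v^2 + 9*v - 5)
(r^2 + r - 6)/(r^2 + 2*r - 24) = (r^2 + r - 6)/(r^2 + 2*r - 24)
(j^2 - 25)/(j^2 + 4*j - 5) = (j - 5)/(j - 1)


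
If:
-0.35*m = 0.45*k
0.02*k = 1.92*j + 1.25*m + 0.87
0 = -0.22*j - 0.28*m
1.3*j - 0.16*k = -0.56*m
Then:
No Solution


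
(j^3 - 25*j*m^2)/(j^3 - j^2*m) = (j^2 - 25*m^2)/(j*(j - m))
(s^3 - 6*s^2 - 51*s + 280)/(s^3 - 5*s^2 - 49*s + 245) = (s - 8)/(s - 7)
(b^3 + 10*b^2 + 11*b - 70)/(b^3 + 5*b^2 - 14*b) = (b + 5)/b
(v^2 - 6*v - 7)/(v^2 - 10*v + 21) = (v + 1)/(v - 3)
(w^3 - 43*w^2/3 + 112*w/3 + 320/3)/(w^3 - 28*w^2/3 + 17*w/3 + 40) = (w - 8)/(w - 3)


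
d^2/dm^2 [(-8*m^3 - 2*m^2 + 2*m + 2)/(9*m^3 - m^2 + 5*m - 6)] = 4*(-117*m^6 + 783*m^5 - 702*m^4 - 575*m^3 + 840*m^2 - 303*m + 13)/(729*m^9 - 243*m^8 + 1242*m^7 - 1729*m^6 + 1014*m^5 - 1713*m^4 + 1277*m^3 - 558*m^2 + 540*m - 216)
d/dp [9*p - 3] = 9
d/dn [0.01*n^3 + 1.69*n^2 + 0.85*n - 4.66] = 0.03*n^2 + 3.38*n + 0.85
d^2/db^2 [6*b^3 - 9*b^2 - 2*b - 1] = 36*b - 18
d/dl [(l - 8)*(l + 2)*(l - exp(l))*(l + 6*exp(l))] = (1 - exp(l))*(l - 8)*(l + 2)*(l + 6*exp(l)) + (l - 8)*(l + 2)*(l - exp(l))*(6*exp(l) + 1) + (l - 8)*(l - exp(l))*(l + 6*exp(l)) + (l + 2)*(l - exp(l))*(l + 6*exp(l))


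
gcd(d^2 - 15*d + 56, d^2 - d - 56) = d - 8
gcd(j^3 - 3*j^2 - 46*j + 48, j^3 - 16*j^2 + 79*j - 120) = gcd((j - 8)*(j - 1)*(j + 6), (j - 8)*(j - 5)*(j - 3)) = j - 8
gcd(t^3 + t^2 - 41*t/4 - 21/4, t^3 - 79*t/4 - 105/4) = t + 7/2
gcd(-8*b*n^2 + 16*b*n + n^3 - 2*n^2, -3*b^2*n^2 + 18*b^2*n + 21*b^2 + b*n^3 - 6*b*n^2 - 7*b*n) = 1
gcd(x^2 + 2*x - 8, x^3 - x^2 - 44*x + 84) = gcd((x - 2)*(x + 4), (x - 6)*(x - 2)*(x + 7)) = x - 2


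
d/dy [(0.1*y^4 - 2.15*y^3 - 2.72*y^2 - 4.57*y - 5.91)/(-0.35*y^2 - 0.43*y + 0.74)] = (-0.07*y^5 + 0.623499999999999*y^4 + 2.145*y^3 - 5.2029*y^2 - 8.1626*y - 5.9231)/(0.1225*y^4 + 0.301*y^3 - 0.3331*y^2 - 0.6364*y + 0.5476)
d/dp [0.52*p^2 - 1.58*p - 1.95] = 1.04*p - 1.58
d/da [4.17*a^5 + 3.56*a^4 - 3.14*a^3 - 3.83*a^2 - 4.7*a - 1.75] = 20.85*a^4 + 14.24*a^3 - 9.42*a^2 - 7.66*a - 4.7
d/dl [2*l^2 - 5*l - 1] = 4*l - 5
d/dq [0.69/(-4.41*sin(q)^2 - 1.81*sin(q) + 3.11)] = (6.0858*sin(q) + 1.2489)*cos(q)/(4.41*sin(q)^2 + 1.81*sin(q) - 3.11)^2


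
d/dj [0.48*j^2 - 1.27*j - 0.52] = 0.96*j - 1.27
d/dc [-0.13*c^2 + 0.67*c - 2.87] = 0.67 - 0.26*c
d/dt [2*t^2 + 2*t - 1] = 4*t + 2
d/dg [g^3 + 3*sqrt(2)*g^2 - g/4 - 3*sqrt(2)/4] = 3*g^2 + 6*sqrt(2)*g - 1/4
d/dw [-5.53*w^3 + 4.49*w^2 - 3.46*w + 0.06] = -16.59*w^2 + 8.98*w - 3.46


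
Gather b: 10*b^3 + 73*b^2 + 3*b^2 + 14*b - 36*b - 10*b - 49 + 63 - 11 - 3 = 10*b^3 + 76*b^2 - 32*b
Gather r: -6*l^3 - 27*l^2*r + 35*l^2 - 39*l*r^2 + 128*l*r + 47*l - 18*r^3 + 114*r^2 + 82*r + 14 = -6*l^3 + 35*l^2 + 47*l - 18*r^3 + r^2*(114 - 39*l) + r*(-27*l^2 + 128*l + 82) + 14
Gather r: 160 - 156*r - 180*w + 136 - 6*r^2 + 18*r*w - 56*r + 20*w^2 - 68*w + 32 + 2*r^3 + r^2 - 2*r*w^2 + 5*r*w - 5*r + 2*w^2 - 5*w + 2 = 2*r^3 - 5*r^2 + r*(-2*w^2 + 23*w - 217) + 22*w^2 - 253*w + 330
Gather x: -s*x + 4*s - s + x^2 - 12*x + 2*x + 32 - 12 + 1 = 3*s + x^2 + x*(-s - 10) + 21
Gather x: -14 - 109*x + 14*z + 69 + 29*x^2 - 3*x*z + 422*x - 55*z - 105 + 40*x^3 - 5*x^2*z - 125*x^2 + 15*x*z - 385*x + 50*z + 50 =40*x^3 + x^2*(-5*z - 96) + x*(12*z - 72) + 9*z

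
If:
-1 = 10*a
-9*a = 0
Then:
No Solution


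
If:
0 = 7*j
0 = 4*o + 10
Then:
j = 0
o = -5/2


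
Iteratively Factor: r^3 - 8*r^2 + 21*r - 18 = (r - 2)*(r^2 - 6*r + 9) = (r - 3)*(r - 2)*(r - 3)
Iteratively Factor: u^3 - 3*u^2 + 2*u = (u - 2)*(u^2 - u) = (u - 2)*(u - 1)*(u)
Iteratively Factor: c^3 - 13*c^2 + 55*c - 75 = (c - 5)*(c^2 - 8*c + 15) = (c - 5)*(c - 3)*(c - 5)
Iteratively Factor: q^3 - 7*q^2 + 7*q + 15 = (q + 1)*(q^2 - 8*q + 15) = (q - 5)*(q + 1)*(q - 3)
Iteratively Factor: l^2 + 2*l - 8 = (l - 2)*(l + 4)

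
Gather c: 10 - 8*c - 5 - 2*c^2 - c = -2*c^2 - 9*c + 5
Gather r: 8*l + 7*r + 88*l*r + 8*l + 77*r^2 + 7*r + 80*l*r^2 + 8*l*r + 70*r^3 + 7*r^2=16*l + 70*r^3 + r^2*(80*l + 84) + r*(96*l + 14)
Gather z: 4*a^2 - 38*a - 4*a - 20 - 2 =4*a^2 - 42*a - 22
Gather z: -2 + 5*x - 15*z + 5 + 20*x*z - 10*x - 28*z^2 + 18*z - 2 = -5*x - 28*z^2 + z*(20*x + 3) + 1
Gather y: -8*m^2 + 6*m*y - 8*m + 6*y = -8*m^2 - 8*m + y*(6*m + 6)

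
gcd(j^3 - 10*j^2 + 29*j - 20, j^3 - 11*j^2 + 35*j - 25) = j^2 - 6*j + 5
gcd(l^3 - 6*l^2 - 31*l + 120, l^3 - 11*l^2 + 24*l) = l^2 - 11*l + 24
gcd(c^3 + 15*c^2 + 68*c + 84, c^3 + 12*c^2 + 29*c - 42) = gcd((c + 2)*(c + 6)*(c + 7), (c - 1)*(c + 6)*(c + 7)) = c^2 + 13*c + 42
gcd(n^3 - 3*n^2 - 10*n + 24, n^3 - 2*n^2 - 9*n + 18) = n^2 + n - 6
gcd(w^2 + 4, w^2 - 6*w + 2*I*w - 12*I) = w + 2*I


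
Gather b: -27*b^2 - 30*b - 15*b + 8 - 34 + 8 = -27*b^2 - 45*b - 18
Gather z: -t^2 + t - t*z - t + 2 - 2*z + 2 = -t^2 + z*(-t - 2) + 4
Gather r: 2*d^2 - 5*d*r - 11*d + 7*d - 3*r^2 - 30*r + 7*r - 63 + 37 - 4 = 2*d^2 - 4*d - 3*r^2 + r*(-5*d - 23) - 30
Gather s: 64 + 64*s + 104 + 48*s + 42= 112*s + 210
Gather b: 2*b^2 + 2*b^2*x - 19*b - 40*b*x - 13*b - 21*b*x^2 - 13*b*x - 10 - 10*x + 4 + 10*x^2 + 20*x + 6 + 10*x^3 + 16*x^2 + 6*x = b^2*(2*x + 2) + b*(-21*x^2 - 53*x - 32) + 10*x^3 + 26*x^2 + 16*x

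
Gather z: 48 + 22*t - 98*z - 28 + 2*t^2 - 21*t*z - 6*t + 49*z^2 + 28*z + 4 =2*t^2 + 16*t + 49*z^2 + z*(-21*t - 70) + 24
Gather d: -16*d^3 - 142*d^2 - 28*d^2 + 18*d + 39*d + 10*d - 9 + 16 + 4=-16*d^3 - 170*d^2 + 67*d + 11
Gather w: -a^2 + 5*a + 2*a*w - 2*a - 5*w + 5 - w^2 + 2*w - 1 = -a^2 + 3*a - w^2 + w*(2*a - 3) + 4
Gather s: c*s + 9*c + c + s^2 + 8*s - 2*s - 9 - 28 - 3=10*c + s^2 + s*(c + 6) - 40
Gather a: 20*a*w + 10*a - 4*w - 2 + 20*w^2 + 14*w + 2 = a*(20*w + 10) + 20*w^2 + 10*w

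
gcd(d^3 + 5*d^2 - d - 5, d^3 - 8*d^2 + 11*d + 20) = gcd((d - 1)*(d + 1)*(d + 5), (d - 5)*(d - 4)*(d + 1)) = d + 1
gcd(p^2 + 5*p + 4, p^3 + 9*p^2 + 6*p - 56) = p + 4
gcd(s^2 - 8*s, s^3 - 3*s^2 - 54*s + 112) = s - 8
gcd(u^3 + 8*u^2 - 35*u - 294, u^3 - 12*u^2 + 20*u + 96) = u - 6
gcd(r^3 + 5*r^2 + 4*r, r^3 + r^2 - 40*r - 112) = r + 4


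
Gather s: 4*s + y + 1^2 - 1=4*s + y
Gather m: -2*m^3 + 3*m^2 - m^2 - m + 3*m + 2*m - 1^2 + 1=-2*m^3 + 2*m^2 + 4*m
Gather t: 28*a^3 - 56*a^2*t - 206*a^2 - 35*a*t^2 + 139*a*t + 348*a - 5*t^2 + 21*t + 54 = 28*a^3 - 206*a^2 + 348*a + t^2*(-35*a - 5) + t*(-56*a^2 + 139*a + 21) + 54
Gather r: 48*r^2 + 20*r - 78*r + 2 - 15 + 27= 48*r^2 - 58*r + 14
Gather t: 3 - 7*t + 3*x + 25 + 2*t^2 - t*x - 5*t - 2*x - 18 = 2*t^2 + t*(-x - 12) + x + 10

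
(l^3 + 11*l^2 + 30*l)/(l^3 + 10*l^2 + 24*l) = (l + 5)/(l + 4)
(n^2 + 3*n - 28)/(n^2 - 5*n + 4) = (n + 7)/(n - 1)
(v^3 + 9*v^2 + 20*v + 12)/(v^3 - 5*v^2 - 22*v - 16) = (v + 6)/(v - 8)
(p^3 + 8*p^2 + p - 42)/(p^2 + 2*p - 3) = (p^2 + 5*p - 14)/(p - 1)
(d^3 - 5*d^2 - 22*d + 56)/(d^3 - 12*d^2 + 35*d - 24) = (d^3 - 5*d^2 - 22*d + 56)/(d^3 - 12*d^2 + 35*d - 24)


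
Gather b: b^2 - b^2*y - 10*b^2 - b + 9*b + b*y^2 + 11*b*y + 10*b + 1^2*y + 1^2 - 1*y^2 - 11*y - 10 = b^2*(-y - 9) + b*(y^2 + 11*y + 18) - y^2 - 10*y - 9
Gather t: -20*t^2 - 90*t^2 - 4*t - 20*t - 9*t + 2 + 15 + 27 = -110*t^2 - 33*t + 44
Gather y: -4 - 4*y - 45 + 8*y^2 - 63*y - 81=8*y^2 - 67*y - 130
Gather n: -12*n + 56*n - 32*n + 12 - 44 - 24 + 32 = 12*n - 24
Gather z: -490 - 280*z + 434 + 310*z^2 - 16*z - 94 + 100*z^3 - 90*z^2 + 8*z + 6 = 100*z^3 + 220*z^2 - 288*z - 144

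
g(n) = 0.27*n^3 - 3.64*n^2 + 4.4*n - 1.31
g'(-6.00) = 77.24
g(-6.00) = -217.07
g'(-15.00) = 295.85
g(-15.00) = -1797.56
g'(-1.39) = 16.08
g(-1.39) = -15.18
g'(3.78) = -11.54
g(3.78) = -22.11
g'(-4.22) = 49.55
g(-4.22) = -104.99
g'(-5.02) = 61.36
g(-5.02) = -149.28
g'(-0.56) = 8.73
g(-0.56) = -4.96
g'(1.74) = -5.81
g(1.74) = -3.25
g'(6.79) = -7.69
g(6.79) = -54.73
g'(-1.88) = 20.95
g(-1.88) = -24.24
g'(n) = 0.81*n^2 - 7.28*n + 4.4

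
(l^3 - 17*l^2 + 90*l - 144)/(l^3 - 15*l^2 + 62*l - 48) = (l - 3)/(l - 1)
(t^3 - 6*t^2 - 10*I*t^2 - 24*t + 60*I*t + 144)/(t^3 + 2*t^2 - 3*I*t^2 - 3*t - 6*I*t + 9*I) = (t^3 + t^2*(-6 - 10*I) + t*(-24 + 60*I) + 144)/(t^3 + t^2*(2 - 3*I) + t*(-3 - 6*I) + 9*I)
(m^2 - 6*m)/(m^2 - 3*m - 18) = m/(m + 3)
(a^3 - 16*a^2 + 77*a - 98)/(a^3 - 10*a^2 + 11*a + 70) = (a^2 - 9*a + 14)/(a^2 - 3*a - 10)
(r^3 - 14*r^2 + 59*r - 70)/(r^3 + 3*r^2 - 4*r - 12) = (r^2 - 12*r + 35)/(r^2 + 5*r + 6)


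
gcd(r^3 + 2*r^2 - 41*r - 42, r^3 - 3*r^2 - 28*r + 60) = r - 6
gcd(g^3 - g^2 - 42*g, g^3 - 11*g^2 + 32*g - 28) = g - 7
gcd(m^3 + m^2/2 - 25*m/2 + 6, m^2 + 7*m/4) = 1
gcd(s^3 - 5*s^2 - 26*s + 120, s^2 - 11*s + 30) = s - 6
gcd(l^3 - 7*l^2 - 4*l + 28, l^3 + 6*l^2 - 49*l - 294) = l - 7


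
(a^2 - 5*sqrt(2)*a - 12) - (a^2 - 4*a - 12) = -5*sqrt(2)*a + 4*a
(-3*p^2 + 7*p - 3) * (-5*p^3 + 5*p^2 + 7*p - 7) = 15*p^5 - 50*p^4 + 29*p^3 + 55*p^2 - 70*p + 21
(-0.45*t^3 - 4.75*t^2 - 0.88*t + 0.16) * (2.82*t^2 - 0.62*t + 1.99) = -1.269*t^5 - 13.116*t^4 - 0.4321*t^3 - 8.4557*t^2 - 1.8504*t + 0.3184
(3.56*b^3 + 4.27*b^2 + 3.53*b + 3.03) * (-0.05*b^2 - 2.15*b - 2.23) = -0.178*b^5 - 7.8675*b^4 - 17.2958*b^3 - 17.2631*b^2 - 14.3864*b - 6.7569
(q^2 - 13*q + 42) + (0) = q^2 - 13*q + 42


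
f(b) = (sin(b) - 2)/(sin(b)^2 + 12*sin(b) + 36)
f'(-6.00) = 0.04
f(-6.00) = -0.04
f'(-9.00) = -0.05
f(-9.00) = -0.08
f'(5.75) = 0.05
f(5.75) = -0.08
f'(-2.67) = -0.05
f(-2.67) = -0.08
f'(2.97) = -0.04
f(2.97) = -0.05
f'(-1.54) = 0.00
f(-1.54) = -0.12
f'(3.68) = -0.05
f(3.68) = -0.08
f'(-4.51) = -0.01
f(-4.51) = -0.02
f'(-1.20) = 0.03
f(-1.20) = -0.11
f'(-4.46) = -0.01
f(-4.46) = -0.02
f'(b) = (-2*sin(b)*cos(b) - 12*cos(b))*(sin(b) - 2)/(sin(b)^2 + 12*sin(b) + 36)^2 + cos(b)/(sin(b)^2 + 12*sin(b) + 36)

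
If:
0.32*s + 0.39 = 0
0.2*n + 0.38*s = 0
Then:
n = 2.32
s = -1.22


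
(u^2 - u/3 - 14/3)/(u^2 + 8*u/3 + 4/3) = (3*u - 7)/(3*u + 2)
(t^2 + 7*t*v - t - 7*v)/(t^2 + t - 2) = (t + 7*v)/(t + 2)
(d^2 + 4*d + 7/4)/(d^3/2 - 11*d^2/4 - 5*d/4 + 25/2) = (4*d^2 + 16*d + 7)/(2*d^3 - 11*d^2 - 5*d + 50)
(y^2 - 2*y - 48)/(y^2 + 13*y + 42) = (y - 8)/(y + 7)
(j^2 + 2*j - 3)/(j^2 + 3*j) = (j - 1)/j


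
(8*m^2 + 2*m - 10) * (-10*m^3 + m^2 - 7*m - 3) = -80*m^5 - 12*m^4 + 46*m^3 - 48*m^2 + 64*m + 30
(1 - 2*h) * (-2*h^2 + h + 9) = 4*h^3 - 4*h^2 - 17*h + 9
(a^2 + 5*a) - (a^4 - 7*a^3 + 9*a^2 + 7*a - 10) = -a^4 + 7*a^3 - 8*a^2 - 2*a + 10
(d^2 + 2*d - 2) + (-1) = d^2 + 2*d - 3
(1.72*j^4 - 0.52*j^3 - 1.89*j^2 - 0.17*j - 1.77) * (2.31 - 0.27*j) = -0.4644*j^5 + 4.1136*j^4 - 0.6909*j^3 - 4.32*j^2 + 0.0852*j - 4.0887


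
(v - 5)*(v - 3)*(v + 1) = v^3 - 7*v^2 + 7*v + 15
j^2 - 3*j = j*(j - 3)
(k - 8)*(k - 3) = k^2 - 11*k + 24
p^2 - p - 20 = (p - 5)*(p + 4)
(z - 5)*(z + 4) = z^2 - z - 20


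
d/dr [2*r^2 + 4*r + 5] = 4*r + 4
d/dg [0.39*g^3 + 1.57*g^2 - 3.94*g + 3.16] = 1.17*g^2 + 3.14*g - 3.94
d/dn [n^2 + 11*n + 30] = 2*n + 11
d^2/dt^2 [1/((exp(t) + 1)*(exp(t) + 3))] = 4*(exp(3*t) + 3*exp(2*t) + exp(t) - 3)*exp(t)/(exp(6*t) + 12*exp(5*t) + 57*exp(4*t) + 136*exp(3*t) + 171*exp(2*t) + 108*exp(t) + 27)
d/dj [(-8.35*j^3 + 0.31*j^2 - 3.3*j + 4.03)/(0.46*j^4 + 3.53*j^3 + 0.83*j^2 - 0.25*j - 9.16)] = (3.841*j^6 - 0.285200000000003*j^5 - 3.4708*j^4 + 20.0578*j^3 + 189.4418*j^2 - 12.369*j + 31.2355)/(0.2116*j^8 + 3.2476*j^7 + 13.2245*j^6 + 5.6298*j^5 - 9.5033*j^4 - 65.0846*j^3 - 15.1431*j^2 + 4.58*j + 83.9056)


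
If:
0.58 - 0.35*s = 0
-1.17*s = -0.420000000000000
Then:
No Solution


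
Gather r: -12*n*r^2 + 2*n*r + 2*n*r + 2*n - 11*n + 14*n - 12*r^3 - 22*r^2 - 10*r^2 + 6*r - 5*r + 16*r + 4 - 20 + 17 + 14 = 5*n - 12*r^3 + r^2*(-12*n - 32) + r*(4*n + 17) + 15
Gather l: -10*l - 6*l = -16*l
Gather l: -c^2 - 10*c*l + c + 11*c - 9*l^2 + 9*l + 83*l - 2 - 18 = -c^2 + 12*c - 9*l^2 + l*(92 - 10*c) - 20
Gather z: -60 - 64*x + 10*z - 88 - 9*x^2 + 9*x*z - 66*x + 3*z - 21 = -9*x^2 - 130*x + z*(9*x + 13) - 169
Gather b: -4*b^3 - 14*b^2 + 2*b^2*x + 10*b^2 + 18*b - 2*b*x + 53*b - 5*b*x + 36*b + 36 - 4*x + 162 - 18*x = -4*b^3 + b^2*(2*x - 4) + b*(107 - 7*x) - 22*x + 198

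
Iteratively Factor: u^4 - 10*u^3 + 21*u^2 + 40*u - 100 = (u - 5)*(u^3 - 5*u^2 - 4*u + 20) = (u - 5)*(u + 2)*(u^2 - 7*u + 10) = (u - 5)^2*(u + 2)*(u - 2)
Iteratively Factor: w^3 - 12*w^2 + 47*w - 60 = (w - 5)*(w^2 - 7*w + 12) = (w - 5)*(w - 3)*(w - 4)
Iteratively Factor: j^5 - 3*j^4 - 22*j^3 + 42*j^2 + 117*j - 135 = (j - 1)*(j^4 - 2*j^3 - 24*j^2 + 18*j + 135) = (j - 5)*(j - 1)*(j^3 + 3*j^2 - 9*j - 27) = (j - 5)*(j - 3)*(j - 1)*(j^2 + 6*j + 9) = (j - 5)*(j - 3)*(j - 1)*(j + 3)*(j + 3)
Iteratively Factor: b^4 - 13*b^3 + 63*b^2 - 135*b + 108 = (b - 3)*(b^3 - 10*b^2 + 33*b - 36) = (b - 4)*(b - 3)*(b^2 - 6*b + 9) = (b - 4)*(b - 3)^2*(b - 3)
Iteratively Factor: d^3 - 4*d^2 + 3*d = (d - 3)*(d^2 - d) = (d - 3)*(d - 1)*(d)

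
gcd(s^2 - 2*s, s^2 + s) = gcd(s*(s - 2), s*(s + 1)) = s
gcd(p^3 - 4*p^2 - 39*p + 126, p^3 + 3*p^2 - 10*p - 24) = p - 3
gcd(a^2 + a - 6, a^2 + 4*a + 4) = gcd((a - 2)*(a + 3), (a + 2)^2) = 1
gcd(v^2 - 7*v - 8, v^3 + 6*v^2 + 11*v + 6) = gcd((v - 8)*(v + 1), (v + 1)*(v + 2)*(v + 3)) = v + 1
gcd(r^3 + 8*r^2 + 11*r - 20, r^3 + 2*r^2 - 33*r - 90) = r + 5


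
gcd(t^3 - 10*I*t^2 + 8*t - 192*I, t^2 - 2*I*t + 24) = t^2 - 2*I*t + 24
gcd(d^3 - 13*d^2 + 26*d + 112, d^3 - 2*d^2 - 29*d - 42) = d^2 - 5*d - 14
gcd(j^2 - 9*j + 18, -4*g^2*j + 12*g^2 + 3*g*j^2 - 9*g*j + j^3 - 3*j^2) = j - 3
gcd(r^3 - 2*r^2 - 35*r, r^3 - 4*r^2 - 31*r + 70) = r^2 - 2*r - 35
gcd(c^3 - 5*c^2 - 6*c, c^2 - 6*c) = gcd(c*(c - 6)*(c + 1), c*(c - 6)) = c^2 - 6*c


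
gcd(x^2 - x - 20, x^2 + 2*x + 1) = 1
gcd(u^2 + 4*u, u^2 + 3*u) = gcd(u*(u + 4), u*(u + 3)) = u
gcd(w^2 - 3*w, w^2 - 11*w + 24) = w - 3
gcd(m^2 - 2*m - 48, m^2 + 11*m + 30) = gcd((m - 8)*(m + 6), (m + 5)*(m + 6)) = m + 6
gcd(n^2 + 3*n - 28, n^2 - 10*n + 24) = n - 4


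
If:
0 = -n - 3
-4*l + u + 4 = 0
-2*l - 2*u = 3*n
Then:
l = 17/10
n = -3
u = 14/5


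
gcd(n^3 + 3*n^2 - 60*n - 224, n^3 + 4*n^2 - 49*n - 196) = n^2 + 11*n + 28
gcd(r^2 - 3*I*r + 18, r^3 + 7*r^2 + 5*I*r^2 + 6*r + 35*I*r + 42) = 1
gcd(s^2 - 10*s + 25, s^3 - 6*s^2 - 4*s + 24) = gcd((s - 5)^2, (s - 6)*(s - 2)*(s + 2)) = 1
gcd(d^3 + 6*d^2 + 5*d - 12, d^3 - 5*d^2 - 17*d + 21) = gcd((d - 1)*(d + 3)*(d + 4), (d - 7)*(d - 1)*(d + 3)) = d^2 + 2*d - 3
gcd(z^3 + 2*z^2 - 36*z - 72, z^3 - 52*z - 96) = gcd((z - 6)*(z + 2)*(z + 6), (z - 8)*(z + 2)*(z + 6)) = z^2 + 8*z + 12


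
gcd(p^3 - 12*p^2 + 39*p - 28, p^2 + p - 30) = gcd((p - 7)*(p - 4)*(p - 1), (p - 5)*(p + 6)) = 1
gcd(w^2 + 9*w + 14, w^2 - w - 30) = 1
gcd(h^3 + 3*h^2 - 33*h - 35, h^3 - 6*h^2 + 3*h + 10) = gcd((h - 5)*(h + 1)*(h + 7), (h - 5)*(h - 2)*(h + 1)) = h^2 - 4*h - 5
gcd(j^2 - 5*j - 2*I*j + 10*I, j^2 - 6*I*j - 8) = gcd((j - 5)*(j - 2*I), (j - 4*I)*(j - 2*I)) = j - 2*I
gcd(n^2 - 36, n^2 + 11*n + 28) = 1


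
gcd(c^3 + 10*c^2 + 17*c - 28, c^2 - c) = c - 1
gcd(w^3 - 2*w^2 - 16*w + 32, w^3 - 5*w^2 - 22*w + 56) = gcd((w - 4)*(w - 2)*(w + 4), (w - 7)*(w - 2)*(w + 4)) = w^2 + 2*w - 8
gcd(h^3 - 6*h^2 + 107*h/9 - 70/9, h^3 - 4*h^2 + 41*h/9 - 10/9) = h^2 - 11*h/3 + 10/3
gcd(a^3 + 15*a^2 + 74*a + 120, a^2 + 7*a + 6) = a + 6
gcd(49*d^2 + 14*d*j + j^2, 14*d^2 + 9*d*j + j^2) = 7*d + j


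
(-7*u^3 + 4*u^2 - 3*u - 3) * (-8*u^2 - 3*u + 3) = 56*u^5 - 11*u^4 - 9*u^3 + 45*u^2 - 9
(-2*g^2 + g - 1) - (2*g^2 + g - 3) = 2 - 4*g^2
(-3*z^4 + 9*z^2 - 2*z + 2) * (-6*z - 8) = 18*z^5 + 24*z^4 - 54*z^3 - 60*z^2 + 4*z - 16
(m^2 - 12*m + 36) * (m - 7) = m^3 - 19*m^2 + 120*m - 252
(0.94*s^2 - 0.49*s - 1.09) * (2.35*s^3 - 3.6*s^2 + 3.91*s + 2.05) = 2.209*s^5 - 4.5355*s^4 + 2.8779*s^3 + 3.9351*s^2 - 5.2664*s - 2.2345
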